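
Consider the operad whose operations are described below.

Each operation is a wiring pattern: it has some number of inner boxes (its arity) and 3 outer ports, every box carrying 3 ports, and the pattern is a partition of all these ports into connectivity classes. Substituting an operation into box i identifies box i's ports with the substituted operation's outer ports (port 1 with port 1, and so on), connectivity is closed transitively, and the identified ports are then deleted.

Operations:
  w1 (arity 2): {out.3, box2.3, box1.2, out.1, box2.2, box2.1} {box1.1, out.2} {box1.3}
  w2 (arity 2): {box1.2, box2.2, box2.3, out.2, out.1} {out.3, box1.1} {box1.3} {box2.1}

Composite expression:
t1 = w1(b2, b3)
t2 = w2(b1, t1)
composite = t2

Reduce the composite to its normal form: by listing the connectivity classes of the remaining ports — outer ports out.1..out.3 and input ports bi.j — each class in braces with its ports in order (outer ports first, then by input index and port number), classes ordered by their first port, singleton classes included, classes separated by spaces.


Two ports join when wires chain via w2-identified ports.
composing w1 on (b2, b3), with out.j its own outer ports: {out.1, out.3, b2.2, b3.1, b3.2, b3.3} {out.2, b2.1} {b2.3}
composing w2 on (b1, b2, b3), with out.j its own outer ports: {out.1, out.2, b1.2, b2.1, b2.2, b3.1, b3.2, b3.3} {out.3, b1.1} {b1.3} {b2.3}

{out.1, out.2, b1.2, b2.1, b2.2, b3.1, b3.2, b3.3} {out.3, b1.1} {b1.3} {b2.3}


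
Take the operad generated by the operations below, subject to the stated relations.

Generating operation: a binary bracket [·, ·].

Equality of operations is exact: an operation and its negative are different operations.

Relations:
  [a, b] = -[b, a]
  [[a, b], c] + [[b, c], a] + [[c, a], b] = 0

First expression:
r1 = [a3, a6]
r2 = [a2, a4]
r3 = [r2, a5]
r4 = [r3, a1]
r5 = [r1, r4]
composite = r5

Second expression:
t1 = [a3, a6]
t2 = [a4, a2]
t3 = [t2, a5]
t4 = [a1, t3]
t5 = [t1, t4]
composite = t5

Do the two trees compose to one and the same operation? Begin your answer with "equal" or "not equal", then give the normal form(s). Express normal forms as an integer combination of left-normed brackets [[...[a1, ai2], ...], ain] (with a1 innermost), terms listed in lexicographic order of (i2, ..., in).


The first expression, normalized: [[[[[a1, a2], a4], a5], a3], a6] - [[[[[a1, a2], a4], a5], a6], a3] - [[[[[a1, a4], a2], a5], a3], a6] + [[[[[a1, a4], a2], a5], a6], a3] - [[[[[a1, a5], a2], a4], a3], a6] + [[[[[a1, a5], a2], a4], a6], a3] + [[[[[a1, a5], a4], a2], a3], a6] - [[[[[a1, a5], a4], a2], a6], a3]
The second expression, normalized: [[[[[a1, a2], a4], a5], a3], a6] - [[[[[a1, a2], a4], a5], a6], a3] - [[[[[a1, a4], a2], a5], a3], a6] + [[[[[a1, a4], a2], a5], a6], a3] - [[[[[a1, a5], a2], a4], a3], a6] + [[[[[a1, a5], a2], a4], a6], a3] + [[[[[a1, a5], a4], a2], a3], a6] - [[[[[a1, a5], a4], a2], a6], a3]
Identical normal forms: equal.

equal; the common form is [[[[[a1, a2], a4], a5], a3], a6] - [[[[[a1, a2], a4], a5], a6], a3] - [[[[[a1, a4], a2], a5], a3], a6] + [[[[[a1, a4], a2], a5], a6], a3] - [[[[[a1, a5], a2], a4], a3], a6] + [[[[[a1, a5], a2], a4], a6], a3] + [[[[[a1, a5], a4], a2], a3], a6] - [[[[[a1, a5], a4], a2], a6], a3]


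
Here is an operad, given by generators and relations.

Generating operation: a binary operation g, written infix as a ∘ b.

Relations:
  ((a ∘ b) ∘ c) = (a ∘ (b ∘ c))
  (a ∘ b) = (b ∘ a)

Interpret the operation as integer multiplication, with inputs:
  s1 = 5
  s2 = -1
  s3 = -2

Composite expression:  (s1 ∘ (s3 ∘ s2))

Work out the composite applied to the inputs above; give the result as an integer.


(s3 ∘ s2) = 2
(s1 ∘ (s3 ∘ s2)) = 10

10


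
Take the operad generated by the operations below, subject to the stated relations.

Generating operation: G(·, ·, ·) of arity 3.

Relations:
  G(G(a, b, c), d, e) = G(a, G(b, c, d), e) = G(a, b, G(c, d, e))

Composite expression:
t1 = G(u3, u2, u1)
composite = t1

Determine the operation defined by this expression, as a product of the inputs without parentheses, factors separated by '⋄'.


Every regrouping of G is equal, so read the u-inputs in written order.
G(u3, u2, u1) linearizes to u3 ⋄ u2 ⋄ u1

u3 ⋄ u2 ⋄ u1


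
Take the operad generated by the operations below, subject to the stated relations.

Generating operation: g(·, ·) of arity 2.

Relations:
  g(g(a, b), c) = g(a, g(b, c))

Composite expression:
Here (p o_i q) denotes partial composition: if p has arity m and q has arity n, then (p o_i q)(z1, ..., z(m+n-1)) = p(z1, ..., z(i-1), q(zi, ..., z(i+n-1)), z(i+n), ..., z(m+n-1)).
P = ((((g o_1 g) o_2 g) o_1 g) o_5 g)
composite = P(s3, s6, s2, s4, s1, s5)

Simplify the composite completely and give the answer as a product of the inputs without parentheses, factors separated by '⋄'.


s3 ⋄ s6 ⋄ s2 ⋄ s4 ⋄ s1 ⋄ s5

The g-tree's shape is irrelevant; the s-reading-order decides.
g(s3, s6) linearizes to s3 ⋄ s6
g(s2, s4) linearizes to s2 ⋄ s4
g(g(s3, s6), g(s2, s4)) linearizes to s3 ⋄ s6 ⋄ s2 ⋄ s4
g(s1, s5) linearizes to s1 ⋄ s5
g(g(g(s3, s6), g(s2, s4)), g(s1, s5)) linearizes to s3 ⋄ s6 ⋄ s2 ⋄ s4 ⋄ s1 ⋄ s5


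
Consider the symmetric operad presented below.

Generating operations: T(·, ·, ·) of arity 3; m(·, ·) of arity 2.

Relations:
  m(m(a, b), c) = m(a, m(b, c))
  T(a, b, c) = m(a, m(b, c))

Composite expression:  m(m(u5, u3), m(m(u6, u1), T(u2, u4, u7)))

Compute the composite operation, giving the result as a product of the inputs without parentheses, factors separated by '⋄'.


u5 ⋄ u3 ⋄ u6 ⋄ u1 ⋄ u2 ⋄ u4 ⋄ u7

Under associativity of m, the answer is the u's in reading order.
m(u5, u3) flattens to u5 ⋄ u3
m(u6, u1) flattens to u6 ⋄ u1
T(u2, u4, u7) flattens to u2 ⋄ u4 ⋄ u7
m(m(u6, u1), T(u2, u4, u7)) flattens to u6 ⋄ u1 ⋄ u2 ⋄ u4 ⋄ u7
m(m(u5, u3), m(m(u6, u1), T(u2, u4, u7))) flattens to u5 ⋄ u3 ⋄ u6 ⋄ u1 ⋄ u2 ⋄ u4 ⋄ u7


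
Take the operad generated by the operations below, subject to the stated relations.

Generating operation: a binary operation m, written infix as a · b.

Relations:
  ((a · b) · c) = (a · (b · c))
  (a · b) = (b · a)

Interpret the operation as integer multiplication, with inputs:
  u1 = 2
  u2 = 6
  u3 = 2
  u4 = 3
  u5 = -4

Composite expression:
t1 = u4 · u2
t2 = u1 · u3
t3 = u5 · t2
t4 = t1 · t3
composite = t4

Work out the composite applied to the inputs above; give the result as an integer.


-288

(u4 · u2) = 18
(u1 · u3) = 4
(u5 · (u1 · u3)) = -16
((u4 · u2) · (u5 · (u1 · u3))) = -288


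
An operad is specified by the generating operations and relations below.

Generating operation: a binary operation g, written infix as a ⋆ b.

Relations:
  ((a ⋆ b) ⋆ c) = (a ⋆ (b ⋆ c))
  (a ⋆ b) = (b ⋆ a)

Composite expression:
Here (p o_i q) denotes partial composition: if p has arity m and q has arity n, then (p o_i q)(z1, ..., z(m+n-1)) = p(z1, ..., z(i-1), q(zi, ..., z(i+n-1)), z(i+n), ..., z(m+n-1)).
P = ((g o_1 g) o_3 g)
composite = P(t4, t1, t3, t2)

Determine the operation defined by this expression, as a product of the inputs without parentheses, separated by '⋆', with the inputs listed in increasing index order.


t1 ⋆ t2 ⋆ t3 ⋆ t4


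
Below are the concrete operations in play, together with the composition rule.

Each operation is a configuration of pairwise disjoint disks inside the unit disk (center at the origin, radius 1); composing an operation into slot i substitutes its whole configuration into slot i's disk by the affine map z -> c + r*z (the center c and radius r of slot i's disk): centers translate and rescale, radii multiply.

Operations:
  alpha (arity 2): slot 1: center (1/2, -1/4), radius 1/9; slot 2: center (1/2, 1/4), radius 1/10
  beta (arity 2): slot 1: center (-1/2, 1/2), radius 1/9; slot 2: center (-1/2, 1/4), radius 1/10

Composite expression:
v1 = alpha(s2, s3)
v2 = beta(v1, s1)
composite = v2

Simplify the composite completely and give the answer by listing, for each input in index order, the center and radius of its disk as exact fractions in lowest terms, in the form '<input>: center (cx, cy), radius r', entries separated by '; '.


s1: center (-1/2, 1/4), radius 1/10; s2: center (-4/9, 17/36), radius 1/81; s3: center (-4/9, 19/36), radius 1/90

Only the slot chain above each s matters under beta; compose those maps.
s2 passes through 2 substitutions, ending at center (-4/9, 17/36), radius 1/81
s3 passes through 2 substitutions, ending at center (-4/9, 19/36), radius 1/90
s1 passes through 1 substitution, ending at center (-1/2, 1/4), radius 1/10


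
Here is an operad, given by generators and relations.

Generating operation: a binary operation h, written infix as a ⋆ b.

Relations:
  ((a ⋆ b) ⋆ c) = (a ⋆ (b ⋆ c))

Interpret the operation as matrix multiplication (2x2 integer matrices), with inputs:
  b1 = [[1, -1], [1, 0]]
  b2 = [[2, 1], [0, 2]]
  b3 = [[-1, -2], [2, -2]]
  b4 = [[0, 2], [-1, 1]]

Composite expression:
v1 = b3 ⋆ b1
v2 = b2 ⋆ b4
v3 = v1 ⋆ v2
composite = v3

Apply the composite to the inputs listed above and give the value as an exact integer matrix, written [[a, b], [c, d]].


[[1, -13], [4, -4]]

(b3 ⋆ b1) = [[-3, 1], [0, -2]]
(b2 ⋆ b4) = [[-1, 5], [-2, 2]]
((b3 ⋆ b1) ⋆ (b2 ⋆ b4)) = [[1, -13], [4, -4]]


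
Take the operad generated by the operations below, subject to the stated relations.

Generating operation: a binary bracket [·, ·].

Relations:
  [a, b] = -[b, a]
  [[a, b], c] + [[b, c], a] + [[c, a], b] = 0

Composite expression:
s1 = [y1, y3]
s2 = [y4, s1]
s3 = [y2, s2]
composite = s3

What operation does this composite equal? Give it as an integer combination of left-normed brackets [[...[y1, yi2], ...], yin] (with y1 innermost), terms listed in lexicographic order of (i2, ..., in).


[[[y1, y3], y4], y2]

Expand each bracket as ab - ba; the y1-initial words give the coefficients.
Composite bracket: [y2, [y4, [y1, y3]]]
Applying ab - ba throughout gives 8 signed words (2^3 = 8).
Keep just the words that open with y1:
  y1y3y4y2 appears with sign +1, giving the term +[[[y1, y3], y4], y2]


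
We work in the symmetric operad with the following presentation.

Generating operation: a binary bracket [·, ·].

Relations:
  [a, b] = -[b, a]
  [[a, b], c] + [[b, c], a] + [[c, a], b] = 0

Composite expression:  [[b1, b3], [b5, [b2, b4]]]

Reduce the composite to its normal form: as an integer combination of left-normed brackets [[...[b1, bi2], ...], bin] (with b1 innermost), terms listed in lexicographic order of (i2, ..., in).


-[[[[b1, b3], b2], b4], b5] + [[[[b1, b3], b4], b2], b5] + [[[[b1, b3], b5], b2], b4] - [[[[b1, b3], b5], b4], b2]

A multilinear Lie element is pinned by b1-initial words (b1 innermost).
Composite bracket: [[b1, b3], [b5, [b2, b4]]]
Under [a, b] = ab - ba we get 16 signed associative words (2^4 = 16).
Coefficients come from the b1-initial words:
  sign of b1b3b2b4b5 is -1, so it contributes -[[[[b1, b3], b2], b4], b5]
  sign of b1b3b4b2b5 is +1, so it contributes +[[[[b1, b3], b4], b2], b5]
  sign of b1b3b5b2b4 is +1, so it contributes +[[[[b1, b3], b5], b2], b4]
  sign of b1b3b5b4b2 is -1, so it contributes -[[[[b1, b3], b5], b4], b2]


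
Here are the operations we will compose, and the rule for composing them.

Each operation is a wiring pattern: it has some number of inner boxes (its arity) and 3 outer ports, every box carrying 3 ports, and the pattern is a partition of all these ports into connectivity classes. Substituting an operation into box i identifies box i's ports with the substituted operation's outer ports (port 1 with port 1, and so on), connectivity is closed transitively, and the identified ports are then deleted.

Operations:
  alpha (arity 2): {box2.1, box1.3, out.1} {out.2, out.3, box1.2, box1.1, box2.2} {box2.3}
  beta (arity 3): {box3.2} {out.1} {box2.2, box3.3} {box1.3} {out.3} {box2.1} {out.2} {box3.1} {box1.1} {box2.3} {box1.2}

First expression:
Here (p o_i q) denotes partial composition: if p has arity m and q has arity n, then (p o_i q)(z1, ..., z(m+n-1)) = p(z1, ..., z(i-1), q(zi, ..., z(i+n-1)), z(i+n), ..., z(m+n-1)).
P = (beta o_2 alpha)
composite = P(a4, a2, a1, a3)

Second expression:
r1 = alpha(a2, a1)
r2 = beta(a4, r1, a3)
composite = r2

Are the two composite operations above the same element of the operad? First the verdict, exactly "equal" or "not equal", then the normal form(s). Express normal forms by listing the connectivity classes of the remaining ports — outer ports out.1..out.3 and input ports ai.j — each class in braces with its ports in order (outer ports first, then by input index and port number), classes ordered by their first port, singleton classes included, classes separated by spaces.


equal — both sides give {out.1} {out.2} {out.3} {a1.1, a2.3} {a1.2, a2.1, a2.2, a3.3} {a1.3} {a3.1} {a3.2} {a4.1} {a4.2} {a4.3}

The first composite normalizes to {out.1} {out.2} {out.3} {a1.1, a2.3} {a1.2, a2.1, a2.2, a3.3} {a1.3} {a3.1} {a3.2} {a4.1} {a4.2} {a4.3}
The second composite normalizes to {out.1} {out.2} {out.3} {a1.1, a2.3} {a1.2, a2.1, a2.2, a3.3} {a1.3} {a3.1} {a3.2} {a4.1} {a4.2} {a4.3}
Identical normal forms: equal.


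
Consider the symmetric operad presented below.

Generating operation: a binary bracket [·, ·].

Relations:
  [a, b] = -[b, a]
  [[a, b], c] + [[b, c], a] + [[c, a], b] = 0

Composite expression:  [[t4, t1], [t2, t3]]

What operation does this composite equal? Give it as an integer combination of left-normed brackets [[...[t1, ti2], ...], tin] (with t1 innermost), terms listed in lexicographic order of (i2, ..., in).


-[[[t1, t4], t2], t3] + [[[t1, t4], t3], t2]


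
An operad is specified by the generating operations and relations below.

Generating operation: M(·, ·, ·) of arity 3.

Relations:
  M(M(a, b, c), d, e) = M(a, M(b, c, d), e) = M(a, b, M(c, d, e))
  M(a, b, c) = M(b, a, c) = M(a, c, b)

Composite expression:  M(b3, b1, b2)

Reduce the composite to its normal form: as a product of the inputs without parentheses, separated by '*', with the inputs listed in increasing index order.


b1 * b2 * b3

Both nesting and order wash out for M; what remains is which b's occur.
M(b3, b1, b2) flattens to b3 * b1 * b2
putting the inputs in ascending order: b1 * b2 * b3


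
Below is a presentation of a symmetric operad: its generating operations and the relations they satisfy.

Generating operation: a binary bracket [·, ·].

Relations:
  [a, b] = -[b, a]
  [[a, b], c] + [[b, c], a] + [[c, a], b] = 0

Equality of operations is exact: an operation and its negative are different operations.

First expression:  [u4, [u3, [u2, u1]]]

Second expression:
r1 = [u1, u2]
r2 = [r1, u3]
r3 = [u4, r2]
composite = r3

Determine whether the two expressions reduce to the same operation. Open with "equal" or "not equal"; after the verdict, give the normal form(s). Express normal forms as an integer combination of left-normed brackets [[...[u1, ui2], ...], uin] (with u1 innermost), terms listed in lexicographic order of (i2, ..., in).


equal; both compose to -[[[u1, u2], u3], u4]


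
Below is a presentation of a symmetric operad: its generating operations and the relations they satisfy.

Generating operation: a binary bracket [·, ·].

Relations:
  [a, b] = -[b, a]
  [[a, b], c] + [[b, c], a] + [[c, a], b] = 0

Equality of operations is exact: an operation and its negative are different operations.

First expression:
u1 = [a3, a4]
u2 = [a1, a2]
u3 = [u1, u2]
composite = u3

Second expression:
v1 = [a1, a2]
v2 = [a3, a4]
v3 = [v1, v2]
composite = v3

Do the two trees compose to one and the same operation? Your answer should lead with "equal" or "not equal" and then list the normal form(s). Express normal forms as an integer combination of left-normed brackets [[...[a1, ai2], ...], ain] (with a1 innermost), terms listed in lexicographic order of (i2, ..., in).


not equal; the first gives -[[[a1, a2], a3], a4] + [[[a1, a2], a4], a3] and the second [[[a1, a2], a3], a4] - [[[a1, a2], a4], a3]


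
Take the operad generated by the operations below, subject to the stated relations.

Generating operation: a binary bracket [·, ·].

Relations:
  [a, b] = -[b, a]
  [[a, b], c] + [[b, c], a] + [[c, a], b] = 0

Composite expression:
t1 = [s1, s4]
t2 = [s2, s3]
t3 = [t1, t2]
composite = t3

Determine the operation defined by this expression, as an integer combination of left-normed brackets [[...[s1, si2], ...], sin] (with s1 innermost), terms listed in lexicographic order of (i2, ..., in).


Expand each bracket as ab - ba; the s1-initial words give the coefficients.
Composite bracket: [[s1, s4], [s2, s3]]
Applying ab - ba throughout gives 8 signed words (2^3 = 8).
Coefficients come from the s1-initial words:
  the word s1s4s2s3 carries sign +1 and contributes +[[[s1, s4], s2], s3]
  the word s1s4s3s2 carries sign -1 and contributes -[[[s1, s4], s3], s2]

[[[s1, s4], s2], s3] - [[[s1, s4], s3], s2]


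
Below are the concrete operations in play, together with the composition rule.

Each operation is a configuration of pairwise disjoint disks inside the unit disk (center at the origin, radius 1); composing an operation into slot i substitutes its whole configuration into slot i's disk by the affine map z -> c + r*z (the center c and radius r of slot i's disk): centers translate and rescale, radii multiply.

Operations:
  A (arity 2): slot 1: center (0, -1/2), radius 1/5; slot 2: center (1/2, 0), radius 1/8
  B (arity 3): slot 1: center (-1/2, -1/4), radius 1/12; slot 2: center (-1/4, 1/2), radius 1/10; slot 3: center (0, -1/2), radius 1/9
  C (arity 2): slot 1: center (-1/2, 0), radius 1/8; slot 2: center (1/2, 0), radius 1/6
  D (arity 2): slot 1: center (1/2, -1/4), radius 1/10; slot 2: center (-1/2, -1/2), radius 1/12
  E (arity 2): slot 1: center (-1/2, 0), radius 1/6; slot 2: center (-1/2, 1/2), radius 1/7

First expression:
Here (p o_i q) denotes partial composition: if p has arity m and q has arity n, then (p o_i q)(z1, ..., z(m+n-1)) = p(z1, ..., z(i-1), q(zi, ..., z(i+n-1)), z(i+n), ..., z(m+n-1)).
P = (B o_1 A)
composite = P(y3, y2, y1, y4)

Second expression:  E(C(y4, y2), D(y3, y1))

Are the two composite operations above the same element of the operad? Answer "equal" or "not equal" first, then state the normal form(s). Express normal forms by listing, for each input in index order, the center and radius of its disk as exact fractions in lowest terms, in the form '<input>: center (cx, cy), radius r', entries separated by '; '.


not equal: they reduce to y1: center (-1/4, 1/2), radius 1/10; y2: center (-11/24, -1/4), radius 1/96; y3: center (-1/2, -7/24), radius 1/60; y4: center (0, -1/2), radius 1/9 and y1: center (-4/7, 3/7), radius 1/84; y2: center (-5/12, 0), radius 1/36; y3: center (-3/7, 13/28), radius 1/70; y4: center (-7/12, 0), radius 1/48


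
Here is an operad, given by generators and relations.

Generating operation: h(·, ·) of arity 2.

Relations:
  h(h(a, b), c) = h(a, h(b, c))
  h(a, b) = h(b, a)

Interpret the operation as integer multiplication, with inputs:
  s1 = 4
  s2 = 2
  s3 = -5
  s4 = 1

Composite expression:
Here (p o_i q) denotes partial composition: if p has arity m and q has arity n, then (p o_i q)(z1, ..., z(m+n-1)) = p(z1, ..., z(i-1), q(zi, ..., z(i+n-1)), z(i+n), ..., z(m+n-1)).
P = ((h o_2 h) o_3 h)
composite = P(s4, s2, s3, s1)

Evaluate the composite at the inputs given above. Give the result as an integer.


-40

h(s3, s1) = -20
h(s2, h(s3, s1)) = -40
h(s4, h(s2, h(s3, s1))) = -40


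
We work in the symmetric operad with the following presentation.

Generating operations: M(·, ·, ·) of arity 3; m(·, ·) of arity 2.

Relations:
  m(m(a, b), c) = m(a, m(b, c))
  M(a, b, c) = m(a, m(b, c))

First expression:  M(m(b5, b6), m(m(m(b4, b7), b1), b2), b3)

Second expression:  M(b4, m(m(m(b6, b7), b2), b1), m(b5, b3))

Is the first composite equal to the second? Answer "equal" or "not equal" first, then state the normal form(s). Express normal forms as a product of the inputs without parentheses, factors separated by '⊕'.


not equal; first: b5 ⊕ b6 ⊕ b4 ⊕ b7 ⊕ b1 ⊕ b2 ⊕ b3; second: b4 ⊕ b6 ⊕ b7 ⊕ b2 ⊕ b1 ⊕ b5 ⊕ b3

The first composite normalizes to b5 ⊕ b6 ⊕ b4 ⊕ b7 ⊕ b1 ⊕ b2 ⊕ b3
The second composite normalizes to b4 ⊕ b6 ⊕ b7 ⊕ b2 ⊕ b1 ⊕ b5 ⊕ b3
No match — not equal.


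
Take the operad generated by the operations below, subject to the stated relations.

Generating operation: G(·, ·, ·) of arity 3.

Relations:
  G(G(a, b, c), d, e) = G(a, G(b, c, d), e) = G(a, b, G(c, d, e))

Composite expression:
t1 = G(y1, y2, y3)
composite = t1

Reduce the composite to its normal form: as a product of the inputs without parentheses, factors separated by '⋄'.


y1 ⋄ y2 ⋄ y3

Every regrouping of G is equal, so read the y-inputs in written order.
G(y1, y2, y3) reduces to y1 ⋄ y2 ⋄ y3


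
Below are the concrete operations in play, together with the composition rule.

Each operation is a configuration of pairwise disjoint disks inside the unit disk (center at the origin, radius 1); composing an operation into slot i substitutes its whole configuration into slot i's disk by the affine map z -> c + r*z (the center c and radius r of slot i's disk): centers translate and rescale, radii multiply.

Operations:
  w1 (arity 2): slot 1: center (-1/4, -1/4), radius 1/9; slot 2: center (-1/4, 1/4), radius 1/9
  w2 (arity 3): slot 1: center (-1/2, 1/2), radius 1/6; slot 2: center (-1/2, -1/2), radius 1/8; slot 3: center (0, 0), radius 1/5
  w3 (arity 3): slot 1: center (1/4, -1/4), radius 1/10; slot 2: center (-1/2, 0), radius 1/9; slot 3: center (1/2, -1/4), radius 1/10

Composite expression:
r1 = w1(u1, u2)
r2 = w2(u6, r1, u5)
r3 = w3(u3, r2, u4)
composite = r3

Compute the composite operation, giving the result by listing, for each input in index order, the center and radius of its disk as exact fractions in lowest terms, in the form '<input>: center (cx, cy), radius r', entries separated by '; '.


u1: center (-161/288, -17/288), radius 1/648; u2: center (-161/288, -5/96), radius 1/648; u3: center (1/4, -1/4), radius 1/10; u4: center (1/2, -1/4), radius 1/10; u5: center (-1/2, 0), radius 1/45; u6: center (-5/9, 1/18), radius 1/54

Nesting under w3 composes maps z -> c + r*z down each u-path.
input u3: applying the 1 nested substitution gives center (1/4, -1/4), radius 1/10
input u6: applying the 2 nested substitutions gives center (-5/9, 1/18), radius 1/54
input u1: applying the 3 nested substitutions gives center (-161/288, -17/288), radius 1/648
input u2: applying the 3 nested substitutions gives center (-161/288, -5/96), radius 1/648
input u5: applying the 2 nested substitutions gives center (-1/2, 0), radius 1/45
input u4: applying the 1 nested substitution gives center (1/2, -1/4), radius 1/10


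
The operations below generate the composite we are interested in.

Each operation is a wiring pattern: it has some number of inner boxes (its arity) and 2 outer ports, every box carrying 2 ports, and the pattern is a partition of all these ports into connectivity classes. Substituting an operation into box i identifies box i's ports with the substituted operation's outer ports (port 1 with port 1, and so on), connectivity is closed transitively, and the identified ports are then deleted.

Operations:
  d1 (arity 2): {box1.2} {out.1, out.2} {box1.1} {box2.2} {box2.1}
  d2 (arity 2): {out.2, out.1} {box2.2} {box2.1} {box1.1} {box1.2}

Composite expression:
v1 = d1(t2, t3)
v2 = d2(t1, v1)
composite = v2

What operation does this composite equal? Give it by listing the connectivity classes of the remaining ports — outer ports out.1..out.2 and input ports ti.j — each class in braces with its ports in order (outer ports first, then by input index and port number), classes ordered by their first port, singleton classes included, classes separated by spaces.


{out.1, out.2} {t1.1} {t1.2} {t2.1} {t2.2} {t3.1} {t3.2}

Treat the ports identified at d2 as solder joints: merge, then drop.
stage d1: inputs (t2, t3), connectivity {out.1, out.2} {t2.1} {t2.2} {t3.1} {t3.2}, out.j its boundary
stage d2: inputs (t1, t2, t3), connectivity {out.1, out.2} {t1.1} {t1.2} {t2.1} {t2.2} {t3.1} {t3.2}, out.j its boundary


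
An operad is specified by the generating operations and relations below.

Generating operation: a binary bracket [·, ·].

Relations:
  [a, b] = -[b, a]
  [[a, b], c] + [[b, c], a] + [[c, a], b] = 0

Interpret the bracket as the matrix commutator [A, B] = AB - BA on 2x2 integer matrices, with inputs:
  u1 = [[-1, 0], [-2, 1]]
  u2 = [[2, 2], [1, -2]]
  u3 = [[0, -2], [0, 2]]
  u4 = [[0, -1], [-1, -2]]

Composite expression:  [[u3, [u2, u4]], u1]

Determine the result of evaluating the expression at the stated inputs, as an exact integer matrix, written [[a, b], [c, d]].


[[-24, 24], [-72, 24]]

[u2, u4] = [[-1, -8], [6, 1]]
[u3, [u2, u4]] = [[-12, 12], [12, 12]]
[[u3, [u2, u4]], u1] = [[-24, 24], [-72, 24]]


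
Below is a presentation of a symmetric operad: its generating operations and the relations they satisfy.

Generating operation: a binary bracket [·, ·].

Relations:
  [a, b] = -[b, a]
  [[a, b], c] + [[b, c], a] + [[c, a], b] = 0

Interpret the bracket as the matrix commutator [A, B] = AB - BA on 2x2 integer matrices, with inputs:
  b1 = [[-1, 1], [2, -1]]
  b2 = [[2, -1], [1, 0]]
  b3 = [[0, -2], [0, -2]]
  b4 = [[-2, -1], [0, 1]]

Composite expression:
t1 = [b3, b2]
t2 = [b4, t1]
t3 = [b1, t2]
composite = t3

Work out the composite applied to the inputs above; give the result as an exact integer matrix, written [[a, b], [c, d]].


[[14, -4], [8, -14]]


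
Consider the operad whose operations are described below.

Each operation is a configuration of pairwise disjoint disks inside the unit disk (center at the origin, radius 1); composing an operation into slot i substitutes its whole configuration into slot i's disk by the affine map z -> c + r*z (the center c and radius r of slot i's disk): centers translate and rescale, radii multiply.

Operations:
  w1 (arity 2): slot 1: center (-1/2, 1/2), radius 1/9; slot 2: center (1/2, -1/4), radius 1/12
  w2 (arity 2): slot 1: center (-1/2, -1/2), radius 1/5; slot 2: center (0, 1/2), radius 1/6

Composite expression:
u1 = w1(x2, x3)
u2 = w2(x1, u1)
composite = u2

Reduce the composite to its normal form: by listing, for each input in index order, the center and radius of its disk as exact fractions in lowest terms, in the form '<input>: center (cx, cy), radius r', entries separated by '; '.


Nesting under w2 composes maps z -> c + r*z down each x-path.
x1: after 1 affine step, its disk has center (-1/2, -1/2), radius 1/5
x2: after 2 affine steps, its disk has center (-1/12, 7/12), radius 1/54
x3: after 2 affine steps, its disk has center (1/12, 11/24), radius 1/72

x1: center (-1/2, -1/2), radius 1/5; x2: center (-1/12, 7/12), radius 1/54; x3: center (1/12, 11/24), radius 1/72


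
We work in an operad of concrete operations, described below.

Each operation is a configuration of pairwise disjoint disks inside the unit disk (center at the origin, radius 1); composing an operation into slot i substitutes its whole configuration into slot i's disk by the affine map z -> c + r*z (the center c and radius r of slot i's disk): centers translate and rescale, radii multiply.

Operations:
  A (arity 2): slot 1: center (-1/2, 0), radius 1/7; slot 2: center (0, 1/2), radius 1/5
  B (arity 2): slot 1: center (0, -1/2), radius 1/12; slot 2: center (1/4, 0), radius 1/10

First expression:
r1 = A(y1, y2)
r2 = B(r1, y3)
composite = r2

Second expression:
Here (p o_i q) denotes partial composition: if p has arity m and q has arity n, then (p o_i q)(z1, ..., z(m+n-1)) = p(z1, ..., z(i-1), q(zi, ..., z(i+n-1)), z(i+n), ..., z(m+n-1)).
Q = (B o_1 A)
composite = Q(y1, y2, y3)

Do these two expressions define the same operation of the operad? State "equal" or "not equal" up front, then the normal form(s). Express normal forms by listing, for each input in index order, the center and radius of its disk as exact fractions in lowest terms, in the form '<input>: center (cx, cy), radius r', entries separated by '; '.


equal — both sides give y1: center (-1/24, -1/2), radius 1/84; y2: center (0, -11/24), radius 1/60; y3: center (1/4, 0), radius 1/10

The first expression, normalized: y1: center (-1/24, -1/2), radius 1/84; y2: center (0, -11/24), radius 1/60; y3: center (1/4, 0), radius 1/10
The second expression, normalized: y1: center (-1/24, -1/2), radius 1/84; y2: center (0, -11/24), radius 1/60; y3: center (1/4, 0), radius 1/10
The forms coincide; equal.


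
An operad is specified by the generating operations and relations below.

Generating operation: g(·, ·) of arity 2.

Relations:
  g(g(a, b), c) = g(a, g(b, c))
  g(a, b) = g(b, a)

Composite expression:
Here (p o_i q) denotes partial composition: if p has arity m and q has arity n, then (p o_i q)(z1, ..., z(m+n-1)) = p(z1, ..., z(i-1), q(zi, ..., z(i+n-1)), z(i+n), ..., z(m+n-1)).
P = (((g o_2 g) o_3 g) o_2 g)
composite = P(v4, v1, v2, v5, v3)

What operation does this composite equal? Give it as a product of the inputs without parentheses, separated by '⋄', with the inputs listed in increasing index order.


v1 ⋄ v2 ⋄ v3 ⋄ v4 ⋄ v5


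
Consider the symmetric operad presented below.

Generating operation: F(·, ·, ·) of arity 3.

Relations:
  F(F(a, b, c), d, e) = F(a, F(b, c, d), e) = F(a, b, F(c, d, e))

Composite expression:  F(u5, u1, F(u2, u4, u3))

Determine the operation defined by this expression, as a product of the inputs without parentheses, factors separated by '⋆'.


Under associativity of F, the answer is the u's in reading order.
F(u2, u4, u3) flattens to u2 ⋆ u4 ⋆ u3
F(u5, u1, F(u2, u4, u3)) flattens to u5 ⋆ u1 ⋆ u2 ⋆ u4 ⋆ u3

u5 ⋆ u1 ⋆ u2 ⋆ u4 ⋆ u3


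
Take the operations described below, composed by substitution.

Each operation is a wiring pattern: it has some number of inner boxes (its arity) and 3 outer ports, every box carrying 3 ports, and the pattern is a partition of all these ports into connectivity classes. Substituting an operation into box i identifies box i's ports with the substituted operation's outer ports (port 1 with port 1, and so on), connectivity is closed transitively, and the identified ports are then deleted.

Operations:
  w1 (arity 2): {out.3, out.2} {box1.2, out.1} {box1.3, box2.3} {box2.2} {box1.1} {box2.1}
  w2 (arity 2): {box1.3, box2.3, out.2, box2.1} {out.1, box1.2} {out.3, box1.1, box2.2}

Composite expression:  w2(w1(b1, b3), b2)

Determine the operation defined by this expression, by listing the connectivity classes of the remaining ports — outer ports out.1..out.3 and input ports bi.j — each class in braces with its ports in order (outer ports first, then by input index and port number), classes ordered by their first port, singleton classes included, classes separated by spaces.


{out.1, out.2, b2.1, b2.3} {out.3, b1.2, b2.2} {b1.1} {b1.3, b3.3} {b3.1} {b3.2}


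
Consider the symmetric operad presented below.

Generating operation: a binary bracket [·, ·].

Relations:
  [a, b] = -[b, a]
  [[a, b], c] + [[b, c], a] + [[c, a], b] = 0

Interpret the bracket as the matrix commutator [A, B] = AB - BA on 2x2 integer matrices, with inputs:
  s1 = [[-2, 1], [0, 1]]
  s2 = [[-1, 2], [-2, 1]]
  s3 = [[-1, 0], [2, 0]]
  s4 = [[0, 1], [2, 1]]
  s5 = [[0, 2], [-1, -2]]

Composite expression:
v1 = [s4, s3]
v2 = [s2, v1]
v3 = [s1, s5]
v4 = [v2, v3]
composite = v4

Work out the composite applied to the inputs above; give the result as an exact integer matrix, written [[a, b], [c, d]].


[[-34, -52], [28, 34]]

[s4, s3] = [[2, 1], [0, -2]]
[s2, [s4, s3]] = [[2, -10], [-8, -2]]
[s1, s5] = [[-1, -8], [-3, 1]]
[[s2, [s4, s3]], [s1, s5]] = [[-34, -52], [28, 34]]


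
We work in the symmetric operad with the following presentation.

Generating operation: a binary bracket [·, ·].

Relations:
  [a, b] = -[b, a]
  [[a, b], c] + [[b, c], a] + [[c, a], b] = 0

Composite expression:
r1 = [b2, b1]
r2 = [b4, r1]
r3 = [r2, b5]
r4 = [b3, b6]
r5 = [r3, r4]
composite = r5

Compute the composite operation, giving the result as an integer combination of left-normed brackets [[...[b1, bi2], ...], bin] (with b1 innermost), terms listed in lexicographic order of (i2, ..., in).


[[[[[b1, b2], b4], b5], b3], b6] - [[[[[b1, b2], b4], b5], b6], b3]

Left-normed coefficients sit on the b1-initial expansion words.
Composite bracket: [[[b4, [b2, b1]], b5], [b3, b6]]
Applying ab - ba throughout gives 32 signed words (2^5 = 32).
Keep just the words that open with b1:
  b1b2b4b5b3b6 appears with sign +1, giving the term +[[[[[b1, b2], b4], b5], b3], b6]
  b1b2b4b5b6b3 appears with sign -1, giving the term -[[[[[b1, b2], b4], b5], b6], b3]


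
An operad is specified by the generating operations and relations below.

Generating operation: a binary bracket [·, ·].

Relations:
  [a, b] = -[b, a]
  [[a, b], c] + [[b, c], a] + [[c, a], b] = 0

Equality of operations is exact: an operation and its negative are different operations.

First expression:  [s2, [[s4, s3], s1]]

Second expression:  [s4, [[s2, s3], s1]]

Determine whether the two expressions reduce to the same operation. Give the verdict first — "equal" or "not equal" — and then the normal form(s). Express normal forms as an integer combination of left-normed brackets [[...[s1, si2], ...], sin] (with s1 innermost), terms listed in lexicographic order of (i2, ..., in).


not equal — first -[[[s1, s3], s4], s2] + [[[s1, s4], s3], s2], second [[[s1, s2], s3], s4] - [[[s1, s3], s2], s4]

Reducing the first expression gives -[[[s1, s3], s4], s2] + [[[s1, s4], s3], s2]
Reducing the second expression gives [[[s1, s2], s3], s4] - [[[s1, s3], s2], s4]
No match — not equal.


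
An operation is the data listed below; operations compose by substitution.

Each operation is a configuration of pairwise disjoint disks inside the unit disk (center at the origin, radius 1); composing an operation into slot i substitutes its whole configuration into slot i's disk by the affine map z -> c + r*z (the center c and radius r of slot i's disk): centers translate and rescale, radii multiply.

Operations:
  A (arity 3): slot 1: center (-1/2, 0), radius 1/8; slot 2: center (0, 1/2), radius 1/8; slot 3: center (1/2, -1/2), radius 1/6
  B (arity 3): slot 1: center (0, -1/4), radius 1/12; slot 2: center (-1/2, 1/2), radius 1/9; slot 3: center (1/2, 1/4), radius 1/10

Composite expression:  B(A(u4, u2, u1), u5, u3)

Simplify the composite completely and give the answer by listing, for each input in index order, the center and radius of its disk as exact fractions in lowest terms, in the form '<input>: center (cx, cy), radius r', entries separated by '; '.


u1: center (1/24, -7/24), radius 1/72; u2: center (0, -5/24), radius 1/96; u3: center (1/2, 1/4), radius 1/10; u4: center (-1/24, -1/4), radius 1/96; u5: center (-1/2, 1/2), radius 1/9

Follow each u-input down from B: c' goes to c + r*c', radius to r*r'.
tracing u4 down its 2-map path: center (-1/24, -1/4), radius 1/96
tracing u2 down its 2-map path: center (0, -5/24), radius 1/96
tracing u1 down its 2-map path: center (1/24, -7/24), radius 1/72
tracing u5 down its 1-map path: center (-1/2, 1/2), radius 1/9
tracing u3 down its 1-map path: center (1/2, 1/4), radius 1/10


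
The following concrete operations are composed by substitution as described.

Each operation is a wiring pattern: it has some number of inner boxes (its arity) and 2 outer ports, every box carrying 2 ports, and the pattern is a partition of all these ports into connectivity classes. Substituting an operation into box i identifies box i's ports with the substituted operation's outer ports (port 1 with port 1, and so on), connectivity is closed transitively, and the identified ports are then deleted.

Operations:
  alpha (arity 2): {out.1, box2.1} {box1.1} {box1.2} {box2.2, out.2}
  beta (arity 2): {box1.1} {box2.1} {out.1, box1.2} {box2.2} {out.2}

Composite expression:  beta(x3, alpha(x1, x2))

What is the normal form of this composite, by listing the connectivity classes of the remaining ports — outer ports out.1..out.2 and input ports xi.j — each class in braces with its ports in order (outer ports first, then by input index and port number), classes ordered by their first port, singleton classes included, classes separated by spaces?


{out.1, x3.2} {out.2} {x1.1} {x1.2} {x2.1} {x2.2} {x3.1}

After gluing at beta, chains via deleted ports link the x-ports.
stage alpha: inputs (x1, x2), connectivity {out.1, x2.1} {out.2, x2.2} {x1.1} {x1.2}, out.j its boundary
stage beta: inputs (x3, x1, x2), connectivity {out.1, x3.2} {out.2} {x1.1} {x1.2} {x2.1} {x2.2} {x3.1}, out.j its boundary


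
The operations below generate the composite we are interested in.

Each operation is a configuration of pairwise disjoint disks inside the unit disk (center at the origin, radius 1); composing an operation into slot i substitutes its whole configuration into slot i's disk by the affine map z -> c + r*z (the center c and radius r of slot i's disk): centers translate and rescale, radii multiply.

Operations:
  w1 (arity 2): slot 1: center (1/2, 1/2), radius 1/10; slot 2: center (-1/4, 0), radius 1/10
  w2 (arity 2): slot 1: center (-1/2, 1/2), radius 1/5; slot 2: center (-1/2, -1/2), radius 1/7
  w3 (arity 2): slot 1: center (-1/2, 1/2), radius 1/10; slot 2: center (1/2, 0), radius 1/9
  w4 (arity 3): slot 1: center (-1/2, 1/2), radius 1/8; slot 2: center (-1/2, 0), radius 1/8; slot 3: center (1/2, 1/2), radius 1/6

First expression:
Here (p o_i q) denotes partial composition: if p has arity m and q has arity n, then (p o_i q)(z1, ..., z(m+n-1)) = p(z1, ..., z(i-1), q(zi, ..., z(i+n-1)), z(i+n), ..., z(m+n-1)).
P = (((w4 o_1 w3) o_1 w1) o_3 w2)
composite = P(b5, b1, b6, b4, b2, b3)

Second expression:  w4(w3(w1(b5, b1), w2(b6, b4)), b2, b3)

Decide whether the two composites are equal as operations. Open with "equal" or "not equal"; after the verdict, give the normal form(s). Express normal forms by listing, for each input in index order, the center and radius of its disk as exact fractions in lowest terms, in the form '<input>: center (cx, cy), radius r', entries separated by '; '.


equal; the common form is b1: center (-181/320, 9/16), radius 1/800; b2: center (-1/2, 0), radius 1/8; b3: center (1/2, 1/2), radius 1/6; b4: center (-4/9, 71/144), radius 1/504; b5: center (-89/160, 91/160), radius 1/800; b6: center (-4/9, 73/144), radius 1/360


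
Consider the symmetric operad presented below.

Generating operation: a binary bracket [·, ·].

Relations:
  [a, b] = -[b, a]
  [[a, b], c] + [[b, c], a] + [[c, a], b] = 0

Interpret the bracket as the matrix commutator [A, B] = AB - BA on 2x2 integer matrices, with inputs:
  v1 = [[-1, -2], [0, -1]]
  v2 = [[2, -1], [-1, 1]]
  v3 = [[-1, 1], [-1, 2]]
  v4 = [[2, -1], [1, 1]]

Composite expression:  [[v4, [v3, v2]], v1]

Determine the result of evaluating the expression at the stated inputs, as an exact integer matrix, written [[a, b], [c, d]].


[[0, -8], [0, 0]]

[v3, v2] = [[-2, 2], [-4, 2]]
[v4, [v3, v2]] = [[2, -2], [0, -2]]
[[v4, [v3, v2]], v1] = [[0, -8], [0, 0]]


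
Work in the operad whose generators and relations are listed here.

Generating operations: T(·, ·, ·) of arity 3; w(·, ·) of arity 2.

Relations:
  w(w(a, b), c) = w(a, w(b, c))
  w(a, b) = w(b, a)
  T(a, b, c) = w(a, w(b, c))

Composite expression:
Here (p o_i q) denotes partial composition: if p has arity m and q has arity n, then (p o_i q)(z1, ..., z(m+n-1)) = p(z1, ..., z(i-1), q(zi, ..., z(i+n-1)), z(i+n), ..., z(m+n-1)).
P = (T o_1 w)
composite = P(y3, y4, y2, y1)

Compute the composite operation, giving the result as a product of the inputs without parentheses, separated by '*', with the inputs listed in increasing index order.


y1 * y2 * y3 * y4

Reordering under T is free, so list the y-inputs canonically.
w(y3, y4) unparenthesizes to y3 * y4
T(w(y3, y4), y2, y1) unparenthesizes to y3 * y4 * y2 * y1
reordering the factors by index: y1 * y2 * y3 * y4


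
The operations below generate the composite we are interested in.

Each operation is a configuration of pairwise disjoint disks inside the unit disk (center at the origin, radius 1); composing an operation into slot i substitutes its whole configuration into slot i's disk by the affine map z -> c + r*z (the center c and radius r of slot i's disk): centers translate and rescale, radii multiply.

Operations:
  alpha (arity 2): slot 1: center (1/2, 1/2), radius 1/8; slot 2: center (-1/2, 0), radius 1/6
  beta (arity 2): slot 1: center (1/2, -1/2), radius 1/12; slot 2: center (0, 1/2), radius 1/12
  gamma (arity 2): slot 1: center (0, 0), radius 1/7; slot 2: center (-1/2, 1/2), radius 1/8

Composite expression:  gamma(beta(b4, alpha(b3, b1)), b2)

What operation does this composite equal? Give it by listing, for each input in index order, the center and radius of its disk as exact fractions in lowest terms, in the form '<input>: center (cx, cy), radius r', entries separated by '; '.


b1: center (-1/168, 1/14), radius 1/504; b2: center (-1/2, 1/2), radius 1/8; b3: center (1/168, 13/168), radius 1/672; b4: center (1/14, -1/14), radius 1/84

Below gamma, radii multiply path by path; the b-disk centers shift.
b4: after 2 affine steps, its disk has center (1/14, -1/14), radius 1/84
b3: after 3 affine steps, its disk has center (1/168, 13/168), radius 1/672
b1: after 3 affine steps, its disk has center (-1/168, 1/14), radius 1/504
b2: after 1 affine step, its disk has center (-1/2, 1/2), radius 1/8
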